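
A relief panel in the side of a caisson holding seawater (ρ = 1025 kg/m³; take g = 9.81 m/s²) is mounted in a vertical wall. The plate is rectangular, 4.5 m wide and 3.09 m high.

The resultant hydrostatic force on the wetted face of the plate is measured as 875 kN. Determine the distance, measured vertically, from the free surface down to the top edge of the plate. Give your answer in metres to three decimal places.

d_top ≈ 4.713 m

γ = ρg = 1025 × 9.81 / 1000 = 10.05525 kN/m³.
A = 4.5 × 3.09 = 13.905 m².
From F = γ·h_c·A, the centroid depth is h_c = 875/(10.05525 × 13.905) = 6.25812 m.
The centroid lies 3.09/2 = 1.545 m below the top edge, so the top edge sits at h_top = 6.25812 − 1.545 = 4.71312 m below the surface.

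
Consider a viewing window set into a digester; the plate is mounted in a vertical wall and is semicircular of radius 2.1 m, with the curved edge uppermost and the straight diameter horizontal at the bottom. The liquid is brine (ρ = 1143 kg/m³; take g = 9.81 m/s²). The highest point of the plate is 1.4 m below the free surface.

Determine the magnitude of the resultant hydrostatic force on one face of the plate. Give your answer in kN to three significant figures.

F ≈ 203 kN

γ = ρg = 1143 × 9.81 / 1000 = 11.21283 kN/m³.
The centroid lies 4r/(3π) = 0.891268 m above the diameter, so r − 4r/(3π) = 2.1 − 0.891268 = 1.20873 m below the topmost point, so the centroid depth is h_c = 1.4 + 1.20873 = 2.60873 m.
A = πr²/2 = π × 2.1²/2 = 6.92721 m².
Resultant F = γ·h_c·A = 11.21283 × 2.60873 × 6.92721 = 202.63 kN.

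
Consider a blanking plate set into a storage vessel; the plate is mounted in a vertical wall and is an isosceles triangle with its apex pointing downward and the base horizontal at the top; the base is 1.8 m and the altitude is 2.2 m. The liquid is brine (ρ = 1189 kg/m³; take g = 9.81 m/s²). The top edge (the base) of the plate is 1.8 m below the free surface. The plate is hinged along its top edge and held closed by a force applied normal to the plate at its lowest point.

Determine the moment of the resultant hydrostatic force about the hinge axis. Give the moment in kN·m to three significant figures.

M ≈ 49.1 kN·m

γ = ρg = 1189 × 9.81 / 1000 = 11.66409 kN/m³.
With the apex down, the centroid sits h/3 = 2.2/3 = 0.733333 m below the base (the top edge), so the centroid depth is h_c = 1.8 + 0.733333 = 2.53333 m.
A = ½ × 1.8 × 2.2 = 1.98 m².
Resultant F = γ·h_c·A = 11.66409 × 2.53333 × 1.98 = 58.507 kN.
I_c = b·h³/36 = 1.8 × 2.2³/36 = 0.5324 m⁴.
Centre of pressure: y_p = y_c + I_c/(y_c·A) = 2.53333 + 0.5324/(2.53333 × 1.98) = 2.53333 + 0.10614 = 2.63947 m along the plane.
The resultant acts 0.733333 + 0.10614 = 0.839473 m (along the plate) below the hinge at the top edge, so the moment about the hinge is M = F × 0.839473 = 58.507 × 0.839473 = 49.115 kN·m.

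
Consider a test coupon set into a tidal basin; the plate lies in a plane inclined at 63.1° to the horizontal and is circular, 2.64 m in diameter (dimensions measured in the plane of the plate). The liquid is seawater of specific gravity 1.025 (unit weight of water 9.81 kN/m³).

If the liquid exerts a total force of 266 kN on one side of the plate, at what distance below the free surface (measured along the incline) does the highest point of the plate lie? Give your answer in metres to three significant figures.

γ = 1.025 × 9.81 = 10.05525 kN/m³.
A = π(1.32)² = 5.47391 m².
From F = γ·h_c·A, the centroid depth is h_c = 266/(10.05525 × 5.47391) = 4.83271 m.
Let θ = 63.1° be the plate's angle to the horizontal; measure y along the incline from where the plane meets the free surface. Vertical depth h = y·sinθ with sinθ = 0.891798.
Along the incline, y_c = h_c/sinθ = 4.83271/0.891798 = 5.41906 m.
The centroid is at the centre, 1.32 m below the top of the plate, so the highest point sits at y_top = 5.41906 − 1.32 = 4.09906 m along the incline.

y_top ≈ 4.10 m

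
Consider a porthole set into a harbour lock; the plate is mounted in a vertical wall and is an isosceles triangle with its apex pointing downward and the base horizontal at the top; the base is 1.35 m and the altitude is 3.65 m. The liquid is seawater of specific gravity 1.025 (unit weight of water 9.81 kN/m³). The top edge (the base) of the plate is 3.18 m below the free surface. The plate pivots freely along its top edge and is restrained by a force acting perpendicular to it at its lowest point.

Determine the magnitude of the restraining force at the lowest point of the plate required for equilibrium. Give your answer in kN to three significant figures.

P ≈ 41.3 kN

γ = 1.025 × 9.81 = 10.05525 kN/m³.
With the apex down, the centroid sits h/3 = 3.65/3 = 1.21667 m below the base (the top edge), so the centroid depth is h_c = 3.18 + 1.21667 = 4.39667 m.
A = ½ × 1.35 × 3.65 = 2.46375 m².
Resultant F = γ·h_c·A = 10.05525 × 4.39667 × 2.46375 = 108.921 kN.
I_c = b·h³/36 = 1.35 × 3.65³/36 = 1.82352 m⁴.
Centre of pressure: y_p = y_c + I_c/(y_c·A) = 4.39667 + 1.82352/(4.39667 × 2.46375) = 4.39667 + 0.168341 = 4.56501 m along the plane.
The resultant acts 1.21667 + 0.168341 = 1.38501 m (along the plate) below the hinge at the top edge, so the moment about the hinge is M = F × 1.38501 = 108.921 × 1.38501 = 150.857 kN·m.
A normal force at the bottom, 3.65 m from the hinge, must supply this moment: P = 150.857/3.65 = 41.3307 kN.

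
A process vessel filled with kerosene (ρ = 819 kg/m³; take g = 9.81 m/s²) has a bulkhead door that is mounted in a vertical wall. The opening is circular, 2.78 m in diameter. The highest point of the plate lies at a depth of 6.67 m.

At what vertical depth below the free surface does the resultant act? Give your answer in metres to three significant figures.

γ = ρg = 819 × 9.81 / 1000 = 8.03439 kN/m³.
The centroid is at the centre, 1.39 m below the top of the plate, so the centroid depth is h_c = 6.67 + 1.39 = 8.06 m.
A = π(1.39)² = 6.06987 m².
Resultant F = γ·h_c·A = 8.03439 × 8.06 × 6.06987 = 393.068 kN.
I_c = πr⁴/4 = π × 1.39⁴/4 = 2.9319 m⁴.
Centre of pressure: y_p = y_c + I_c/(y_c·A) = 8.06 + 2.9319/(8.06 × 6.06987) = 8.06 + 0.0599287 = 8.11993 m along the plane.

h_p = 8.12 m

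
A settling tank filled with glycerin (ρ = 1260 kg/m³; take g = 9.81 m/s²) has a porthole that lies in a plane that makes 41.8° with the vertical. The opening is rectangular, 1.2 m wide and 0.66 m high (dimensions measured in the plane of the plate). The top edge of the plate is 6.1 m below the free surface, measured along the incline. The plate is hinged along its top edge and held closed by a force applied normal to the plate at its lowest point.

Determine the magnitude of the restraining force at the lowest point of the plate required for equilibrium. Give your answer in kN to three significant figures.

P ≈ 23.9 kN

γ = ρg = 1260 × 9.81 / 1000 = 12.3606 kN/m³.
The plate makes 41.8° with the vertical, i.e. θ = 90° − 41.8° = 48.2° to the horizontal. Measuring y along the incline from the free-surface line, vertical depth h = y·sinθ with sinθ = 0.745476.
The centroid lies 0.66/2 = 0.33 m below the top edge, so y_c = 6.1 + 0.33 = 6.43 m and h_c = 6.43 × 0.745476 = 4.79341 m.
A = 1.2 × 0.66 = 0.792 m².
Resultant F = γ·h_c·A = 12.3606 × 4.79341 × 0.792 = 46.9255 kN.
I_c = b·h³/12 = 1.2 × 0.66³/12 = 0.0287496 m⁴.
Centre of pressure: y_p = y_c + I_c/(y_c·A) = 6.43 + 0.0287496/(6.43 × 0.792) = 6.43 + 0.00564541 = 6.43565 m along the plane.
The resultant acts 0.33 + 0.00564541 = 0.335645 m (along the plate) below the hinge at the top edge, so the moment about the hinge is M = F × 0.335645 = 46.9255 × 0.335645 = 15.7503 kN·m.
A normal force at the bottom, 0.66 m from the hinge, must supply this moment: P = 15.7503/0.66 = 23.8641 kN.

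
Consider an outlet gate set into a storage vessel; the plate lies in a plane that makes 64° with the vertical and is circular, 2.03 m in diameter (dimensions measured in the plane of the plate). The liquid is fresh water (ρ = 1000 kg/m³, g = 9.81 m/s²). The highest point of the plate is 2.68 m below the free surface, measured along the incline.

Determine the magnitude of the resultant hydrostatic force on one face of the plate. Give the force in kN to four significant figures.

F ≈ 51.43 kN

γ = ρg = 1000 × 9.81 = 9810 N/m³ = 9.81 kN/m³.
The plate makes 64° with the vertical, i.e. θ = 90° − 64° = 26° to the horizontal. Measuring y along the incline from the free-surface line, vertical depth h = y·sinθ with sinθ = 0.438371.
The centroid is at the centre, 1.015 m below the top of the plate, so y_c = 2.68 + 1.015 = 3.695 m and h_c = 3.695 × 0.438371 = 1.61978 m.
A = π(1.015)² = 3.23655 m².
Resultant F = γ·h_c·A = 9.81 × 1.61978 × 3.23655 = 51.4289 kN.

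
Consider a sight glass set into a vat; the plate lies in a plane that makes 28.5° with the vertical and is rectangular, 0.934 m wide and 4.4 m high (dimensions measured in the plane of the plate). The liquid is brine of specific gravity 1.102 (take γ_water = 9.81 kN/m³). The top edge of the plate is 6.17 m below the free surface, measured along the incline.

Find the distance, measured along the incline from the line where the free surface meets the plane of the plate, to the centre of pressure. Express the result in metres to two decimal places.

γ = 1.102 × 9.81 = 10.81062 kN/m³.
The plate makes 28.5° with the vertical, i.e. θ = 90° − 28.5° = 61.5° to the horizontal. Measuring y along the incline from the free-surface line, vertical depth h = y·sinθ with sinθ = 0.878817.
The centroid lies 4.4/2 = 2.2 m below the top edge, so y_c = 6.17 + 2.2 = 8.37 m and h_c = 8.37 × 0.878817 = 7.3557 m.
A = 0.934 × 4.4 = 4.1096 m².
Resultant F = γ·h_c·A = 10.81062 × 7.3557 × 4.1096 = 326.794 kN.
I_c = b·h³/12 = 0.934 × 4.4³/12 = 6.63015 m⁴.
Centre of pressure: y_p = y_c + I_c/(y_c·A) = 8.37 + 6.63015/(8.37 × 4.1096) = 8.37 + 0.192752 = 8.56275 m along the plane.

y_p = 8.56 m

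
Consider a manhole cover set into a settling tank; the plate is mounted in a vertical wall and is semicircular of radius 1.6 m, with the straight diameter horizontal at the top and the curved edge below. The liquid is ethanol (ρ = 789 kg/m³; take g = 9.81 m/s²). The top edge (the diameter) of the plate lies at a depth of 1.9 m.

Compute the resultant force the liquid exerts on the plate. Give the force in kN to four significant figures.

F ≈ 80.27 kN

γ = ρg = 789 × 9.81 / 1000 = 7.74009 kN/m³.
The centroid of a semicircle lies 4r/(3π) = 0.679061 m from the diameter, here below the top edge, so the centroid depth is h_c = 1.9 + 0.679061 = 2.57906 m.
A = πr²/2 = π × 1.6²/2 = 4.02124 m².
Resultant F = γ·h_c·A = 7.74009 × 2.57906 × 4.02124 = 80.2726 kN.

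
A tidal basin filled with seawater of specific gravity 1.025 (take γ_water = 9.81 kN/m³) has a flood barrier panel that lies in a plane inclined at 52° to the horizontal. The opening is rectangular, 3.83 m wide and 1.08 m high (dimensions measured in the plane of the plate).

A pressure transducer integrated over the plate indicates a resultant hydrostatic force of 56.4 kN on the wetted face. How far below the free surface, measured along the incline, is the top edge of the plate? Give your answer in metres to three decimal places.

y_top ≈ 1.181 m

γ = 1.025 × 9.81 = 10.05525 kN/m³.
A = 3.83 × 1.08 = 4.1364 m².
From F = γ·h_c·A, the centroid depth is h_c = 56.4/(10.05525 × 4.1364) = 1.35601 m.
Let θ = 52° be the plate's angle to the horizontal; measure y along the incline from where the plane meets the free surface. Vertical depth h = y·sinθ with sinθ = 0.788011.
Along the incline, y_c = h_c/sinθ = 1.35601/0.788011 = 1.7208 m.
The centroid lies 1.08/2 = 0.54 m below the top edge, so the top edge sits at y_top = 1.7208 − 0.54 = 1.1808 m along the incline.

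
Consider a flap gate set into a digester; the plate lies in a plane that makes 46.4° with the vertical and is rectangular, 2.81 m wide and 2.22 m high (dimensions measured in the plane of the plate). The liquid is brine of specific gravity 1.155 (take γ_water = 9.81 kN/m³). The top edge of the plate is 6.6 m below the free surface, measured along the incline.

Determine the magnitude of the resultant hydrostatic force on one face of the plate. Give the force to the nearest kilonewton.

F ≈ 376 kN

γ = 1.155 × 9.81 = 11.33055 kN/m³.
The plate makes 46.4° with the vertical, i.e. θ = 90° − 46.4° = 43.6° to the horizontal. Measuring y along the incline from the free-surface line, vertical depth h = y·sinθ with sinθ = 0.689620.
The centroid lies 2.22/2 = 1.11 m below the top edge, so y_c = 6.6 + 1.11 = 7.71 m and h_c = 7.71 × 0.689620 = 5.31697 m.
A = 2.81 × 2.22 = 6.2382 m².
Resultant F = γ·h_c·A = 11.33055 × 5.31697 × 6.2382 = 375.815 kN.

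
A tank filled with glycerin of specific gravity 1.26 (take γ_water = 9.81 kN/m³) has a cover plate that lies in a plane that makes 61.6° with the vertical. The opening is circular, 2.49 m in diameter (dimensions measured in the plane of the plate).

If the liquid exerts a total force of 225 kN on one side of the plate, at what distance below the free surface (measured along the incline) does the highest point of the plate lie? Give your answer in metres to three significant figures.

y_top ≈ 6.61 m

γ = 1.26 × 9.81 = 12.3606 kN/m³.
A = π(1.245)² = 4.86955 m².
From F = γ·h_c·A, the centroid depth is h_c = 225/(12.3606 × 4.86955) = 3.73813 m.
The plate makes 61.6° with the vertical, i.e. θ = 90° − 61.6° = 28.4° to the horizontal. Measuring y along the incline from the free-surface line, vertical depth h = y·sinθ with sinθ = 0.475624.
Along the incline, y_c = h_c/sinθ = 3.73813/0.475624 = 7.85942 m.
The centroid is at the centre, 1.245 m below the top of the plate, so the highest point sits at y_top = 7.85942 − 1.245 = 6.61442 m along the incline.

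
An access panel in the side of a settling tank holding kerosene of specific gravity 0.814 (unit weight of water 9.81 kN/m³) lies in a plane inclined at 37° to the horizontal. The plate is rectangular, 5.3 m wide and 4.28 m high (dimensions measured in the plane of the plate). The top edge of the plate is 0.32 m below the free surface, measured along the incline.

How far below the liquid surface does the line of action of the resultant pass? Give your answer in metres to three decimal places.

h_p = 1.854 m

γ = 0.814 × 9.81 = 7.98534 kN/m³.
Let θ = 37° be the plate's angle to the horizontal; measure y along the incline from where the plane meets the free surface. Vertical depth h = y·sinθ with sinθ = 0.601815.
The centroid lies 4.28/2 = 2.14 m below the top edge, so y_c = 0.32 + 2.14 = 2.46 m and h_c = 2.46 × 0.601815 = 1.48046 m.
A = 5.3 × 4.28 = 22.684 m².
Resultant F = γ·h_c·A = 7.98534 × 1.48046 × 22.684 = 268.17 kN.
I_c = b·h³/12 = 5.3 × 4.28³/12 = 34.6279 m⁴.
Centre of pressure: y_p = y_c + I_c/(y_c·A) = 2.46 + 34.6279/(2.46 × 22.684) = 2.46 + 0.620542 = 3.08054 m along the plane.
Vertically, h_p = y_p·sinθ = 3.08054 × 0.601815 = 1.85392 m.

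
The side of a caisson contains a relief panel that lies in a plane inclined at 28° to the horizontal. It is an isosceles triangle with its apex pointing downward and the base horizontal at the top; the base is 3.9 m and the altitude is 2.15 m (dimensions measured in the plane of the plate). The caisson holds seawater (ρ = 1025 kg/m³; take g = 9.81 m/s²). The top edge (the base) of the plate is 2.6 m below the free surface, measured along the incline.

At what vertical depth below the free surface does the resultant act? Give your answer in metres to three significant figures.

h_p = 1.59 m

γ = ρg = 1025 × 9.81 / 1000 = 10.05525 kN/m³.
Let θ = 28° be the plate's angle to the horizontal; measure y along the incline from where the plane meets the free surface. Vertical depth h = y·sinθ with sinθ = 0.469472.
With the apex down, the centroid sits h/3 = 2.15/3 = 0.716667 m below the base (the top edge), so y_c = 2.6 + 0.716667 = 3.31667 m and h_c = 3.31667 × 0.469472 = 1.55708 m.
A = ½ × 3.9 × 2.15 = 4.1925 m².
Resultant F = γ·h_c·A = 10.05525 × 1.55708 × 4.1925 = 65.6413 kN.
I_c = b·h³/36 = 3.9 × 2.15³/36 = 1.07666 m⁴.
Centre of pressure: y_p = y_c + I_c/(y_c·A) = 3.31667 + 1.07666/(3.31667 × 4.1925) = 3.31667 + 0.0774289 = 3.3941 m along the plane.
Vertically, h_p = y_p·sinθ = 3.3941 × 0.469472 = 1.59343 m.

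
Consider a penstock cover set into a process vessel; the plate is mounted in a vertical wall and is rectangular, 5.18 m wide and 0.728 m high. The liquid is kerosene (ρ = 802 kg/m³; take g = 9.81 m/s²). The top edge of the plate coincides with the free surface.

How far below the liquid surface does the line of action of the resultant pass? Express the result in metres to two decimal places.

h_p = 0.49 m

γ = ρg = 802 × 9.81 / 1000 = 7.86762 kN/m³.
The centroid lies 0.728/2 = 0.364 m below the top edge, so the centroid depth is h_c = 0.364 m.
A = 5.18 × 0.728 = 3.77104 m².
Resultant F = γ·h_c·A = 7.86762 × 0.364 × 3.77104 = 10.7996 kN.
I_c = b·h³/12 = 5.18 × 0.728³/12 = 0.166549 m⁴.
Centre of pressure: y_p = y_c + I_c/(y_c·A) = 0.364 + 0.166549/(0.364 × 3.77104) = 0.364 + 0.121333 = 0.485333 m along the plane.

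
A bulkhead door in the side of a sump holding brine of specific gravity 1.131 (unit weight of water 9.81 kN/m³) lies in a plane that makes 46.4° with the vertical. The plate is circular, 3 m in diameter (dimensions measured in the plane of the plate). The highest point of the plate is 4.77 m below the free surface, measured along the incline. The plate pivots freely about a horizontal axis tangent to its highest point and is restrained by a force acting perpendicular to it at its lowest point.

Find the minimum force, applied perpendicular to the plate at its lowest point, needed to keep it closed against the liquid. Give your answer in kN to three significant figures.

P ≈ 180 kN

γ = 1.131 × 9.81 = 11.09511 kN/m³.
The plate makes 46.4° with the vertical, i.e. θ = 90° − 46.4° = 43.6° to the horizontal. Measuring y along the incline from the free-surface line, vertical depth h = y·sinθ with sinθ = 0.689620.
The centroid is at the centre, 1.5 m below the top of the plate, so y_c = 4.77 + 1.5 = 6.27 m and h_c = 6.27 × 0.689620 = 4.32392 m.
A = π(1.5)² = 7.06858 m².
Resultant F = γ·h_c·A = 11.09511 × 4.32392 × 7.06858 = 339.111 kN.
I_c = πr⁴/4 = π × 1.5⁴/4 = 3.97608 m⁴.
Centre of pressure: y_p = y_c + I_c/(y_c·A) = 6.27 + 3.97608/(6.27 × 7.06858) = 6.27 + 0.089713 = 6.35971 m along the plane.
The resultant acts 1.5 + 0.089713 = 1.58971 m (along the plate) below the hinge at the top edge, so the moment about the hinge is M = F × 1.58971 = 339.111 × 1.58971 = 539.088 kN·m.
A normal force at the bottom, 3 m from the hinge, must supply this moment: P = 539.088/3 = 179.696 kN.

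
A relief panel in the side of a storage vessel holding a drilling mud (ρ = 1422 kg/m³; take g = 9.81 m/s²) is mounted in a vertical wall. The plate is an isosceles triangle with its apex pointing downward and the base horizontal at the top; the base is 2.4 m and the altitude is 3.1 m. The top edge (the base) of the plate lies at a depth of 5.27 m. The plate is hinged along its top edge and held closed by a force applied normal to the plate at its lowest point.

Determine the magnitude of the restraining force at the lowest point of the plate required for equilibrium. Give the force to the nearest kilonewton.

P ≈ 118 kN

γ = ρg = 1422 × 9.81 / 1000 = 13.94982 kN/m³.
With the apex down, the centroid sits h/3 = 3.1/3 = 1.03333 m below the base (the top edge), so the centroid depth is h_c = 5.27 + 1.03333 = 6.30333 m.
A = ½ × 2.4 × 3.1 = 3.72 m².
Resultant F = γ·h_c·A = 13.94982 × 6.30333 × 3.72 = 327.101 kN.
I_c = b·h³/36 = 2.4 × 3.1³/36 = 1.98607 m⁴.
Centre of pressure: y_p = y_c + I_c/(y_c·A) = 6.30333 + 1.98607/(6.30333 × 3.72) = 6.30333 + 0.0846996 = 6.38803 m along the plane.
The resultant acts 1.03333 + 0.0846996 = 1.11803 m (along the plate) below the hinge at the top edge, so the moment about the hinge is M = F × 1.11803 = 327.101 × 1.11803 = 365.709 kN·m.
A normal force at the bottom, 3.1 m from the hinge, must supply this moment: P = 365.709/3.1 = 117.971 kN.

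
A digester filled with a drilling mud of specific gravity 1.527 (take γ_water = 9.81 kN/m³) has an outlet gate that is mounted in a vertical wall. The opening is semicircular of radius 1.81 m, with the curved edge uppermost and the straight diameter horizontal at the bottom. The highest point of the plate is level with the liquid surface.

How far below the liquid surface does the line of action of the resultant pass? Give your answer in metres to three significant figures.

h_p = 1.26 m

γ = 1.527 × 9.81 = 14.97987 kN/m³.
The centroid lies 4r/(3π) = 0.768188 m above the diameter, so r − 4r/(3π) = 1.81 − 0.768188 = 1.04181 m below the topmost point, so the centroid depth is h_c = 1.04181 m.
A = πr²/2 = π × 1.81²/2 = 5.14609 m².
Resultant F = γ·h_c·A = 14.97987 × 1.04181 × 5.14609 = 80.3108 kN.
I_c = (π/8 − 8/(9π))·r⁴ = 0.109757 × 1.81⁴ = 1.178 m⁴.
Centre of pressure: y_p = y_c + I_c/(y_c·A) = 1.04181 + 1.178/(1.04181 × 5.14609) = 1.04181 + 0.219725 = 1.26153 m along the plane.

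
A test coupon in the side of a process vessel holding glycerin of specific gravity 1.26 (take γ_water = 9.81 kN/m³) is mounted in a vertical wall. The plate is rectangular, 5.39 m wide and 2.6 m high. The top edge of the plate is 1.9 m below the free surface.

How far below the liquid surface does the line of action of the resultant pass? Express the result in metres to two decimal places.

γ = 1.26 × 9.81 = 12.3606 kN/m³.
The centroid lies 2.6/2 = 1.3 m below the top edge, so the centroid depth is h_c = 1.9 + 1.3 = 3.2 m.
A = 5.39 × 2.6 = 14.014 m².
Resultant F = γ·h_c·A = 12.3606 × 3.2 × 14.014 = 554.309 kN.
I_c = b·h³/12 = 5.39 × 2.6³/12 = 7.89455 m⁴.
Centre of pressure: y_p = y_c + I_c/(y_c·A) = 3.2 + 7.89455/(3.2 × 14.014) = 3.2 + 0.176042 = 3.37604 m along the plane.

h_p = 3.38 m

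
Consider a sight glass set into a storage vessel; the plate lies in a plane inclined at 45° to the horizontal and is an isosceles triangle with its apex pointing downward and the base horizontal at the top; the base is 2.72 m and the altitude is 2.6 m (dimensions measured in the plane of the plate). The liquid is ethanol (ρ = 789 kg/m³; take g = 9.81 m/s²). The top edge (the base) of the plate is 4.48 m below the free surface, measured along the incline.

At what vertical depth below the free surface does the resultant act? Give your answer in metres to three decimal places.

h_p = 3.830 m

γ = ρg = 789 × 9.81 / 1000 = 7.74009 kN/m³.
Let θ = 45° be the plate's angle to the horizontal; measure y along the incline from where the plane meets the free surface. Vertical depth h = y·sinθ with sinθ = 0.707107.
With the apex down, the centroid sits h/3 = 2.6/3 = 0.866667 m below the base (the top edge), so y_c = 4.48 + 0.866667 = 5.34667 m and h_c = 5.34667 × 0.707107 = 3.78067 m.
A = ½ × 2.72 × 2.6 = 3.536 m².
Resultant F = γ·h_c·A = 7.74009 × 3.78067 × 3.536 = 103.473 kN.
I_c = b·h³/36 = 2.72 × 2.6³/36 = 1.32796 m⁴.
Centre of pressure: y_p = y_c + I_c/(y_c·A) = 5.34667 + 1.32796/(5.34667 × 3.536) = 5.34667 + 0.0702408 = 5.41691 m along the plane.
Vertically, h_p = y_p·sinθ = 5.41691 × 0.707107 = 3.83033 m.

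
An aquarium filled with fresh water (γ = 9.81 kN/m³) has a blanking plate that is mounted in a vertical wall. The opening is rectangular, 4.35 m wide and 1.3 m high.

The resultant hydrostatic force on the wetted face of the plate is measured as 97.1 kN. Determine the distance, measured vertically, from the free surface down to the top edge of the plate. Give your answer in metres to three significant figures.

γ = 9.81 kN/m³.
A = 4.35 × 1.3 = 5.655 m².
From F = γ·h_c·A, the centroid depth is h_c = 97.1/(9.81 × 5.655) = 1.75032 m.
The centroid lies 1.3/2 = 0.65 m below the top edge, so the top edge sits at h_top = 1.75032 − 0.65 = 1.10032 m below the surface.

d_top ≈ 1.10 m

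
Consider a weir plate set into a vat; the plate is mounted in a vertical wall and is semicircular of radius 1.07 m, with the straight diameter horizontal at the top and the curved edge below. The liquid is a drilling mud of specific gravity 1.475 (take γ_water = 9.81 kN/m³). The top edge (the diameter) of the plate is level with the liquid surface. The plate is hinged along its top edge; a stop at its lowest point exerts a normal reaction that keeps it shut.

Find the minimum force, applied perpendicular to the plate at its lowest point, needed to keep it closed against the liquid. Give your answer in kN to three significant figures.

γ = 1.475 × 9.81 = 14.46975 kN/m³.
The centroid of a semicircle lies 4r/(3π) = 0.454122 m from the diameter, here below the top edge, so the centroid depth is h_c = 0.454122 m.
A = πr²/2 = π × 1.07²/2 = 1.7984 m².
Resultant F = γ·h_c·A = 14.46975 × 0.454122 × 1.7984 = 11.8173 kN.
I_c = (π/8 − 8/(9π))·r⁴ = 0.109757 × 1.07⁴ = 0.143869 m⁴.
Centre of pressure: y_p = y_c + I_c/(y_c·A) = 0.454122 + 0.143869/(0.454122 × 1.7984) = 0.454122 + 0.17616 = 0.630282 m along the plane.
The resultant acts 0.454122 + 0.17616 = 0.630282 m (along the plate) below the hinge at the top edge, so the moment about the hinge is M = F × 0.630282 = 11.8173 × 0.630282 = 7.44823 kN·m.
A normal force at the bottom, 1.07 m from the hinge, must supply this moment: P = 7.44823/1.07 = 6.96096 kN.

P ≈ 6.96 kN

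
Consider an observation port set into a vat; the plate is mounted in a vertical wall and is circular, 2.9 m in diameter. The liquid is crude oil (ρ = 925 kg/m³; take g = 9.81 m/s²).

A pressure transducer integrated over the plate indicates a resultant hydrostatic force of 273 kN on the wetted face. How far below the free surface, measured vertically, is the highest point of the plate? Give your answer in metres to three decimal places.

γ = ρg = 925 × 9.81 / 1000 = 9.07425 kN/m³.
A = π(1.45)² = 6.6052 m².
From F = γ·h_c·A, the centroid depth is h_c = 273/(9.07425 × 6.6052) = 4.55476 m.
The centroid is at the centre, 1.45 m below the top of the plate, so the highest point sits at h_top = 4.55476 − 1.45 = 3.10476 m below the surface.

d_top ≈ 3.105 m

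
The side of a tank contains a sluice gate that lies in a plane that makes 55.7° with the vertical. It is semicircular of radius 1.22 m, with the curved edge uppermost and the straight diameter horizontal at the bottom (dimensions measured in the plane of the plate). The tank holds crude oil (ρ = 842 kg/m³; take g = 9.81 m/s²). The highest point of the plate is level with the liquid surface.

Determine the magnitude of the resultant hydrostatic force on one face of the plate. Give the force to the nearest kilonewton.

γ = ρg = 842 × 9.81 / 1000 = 8.26002 kN/m³.
The plate makes 55.7° with the vertical, i.e. θ = 90° − 55.7° = 34.3° to the horizontal. Measuring y along the incline from the free-surface line, vertical depth h = y·sinθ with sinθ = 0.563526.
The centroid lies 4r/(3π) = 0.517784 m above the diameter, so r − 4r/(3π) = 1.22 − 0.517784 = 0.702216 m below the topmost point, so y_c = 0.702216 m and h_c = 0.702216 × 0.563526 = 0.395717 m.
A = πr²/2 = π × 1.22²/2 = 2.33797 m².
Resultant F = γ·h_c·A = 8.26002 × 0.395717 × 2.33797 = 7.64196 kN.

F ≈ 8 kN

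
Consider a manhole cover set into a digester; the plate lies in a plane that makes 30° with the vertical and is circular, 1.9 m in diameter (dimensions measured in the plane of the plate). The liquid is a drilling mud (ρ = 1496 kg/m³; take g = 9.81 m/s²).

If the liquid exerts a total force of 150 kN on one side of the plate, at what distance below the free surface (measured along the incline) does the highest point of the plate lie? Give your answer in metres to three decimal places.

γ = ρg = 1496 × 9.81 / 1000 = 14.67576 kN/m³.
A = π(0.95)² = 2.83529 m².
From F = γ·h_c·A, the centroid depth is h_c = 150/(14.67576 × 2.83529) = 3.6049 m.
The plate makes 30° with the vertical, i.e. θ = 90° − 30° = 60° to the horizontal. Measuring y along the incline from the free-surface line, vertical depth h = y·sinθ with sinθ = 0.866025.
Along the incline, y_c = h_c/sinθ = 3.6049/0.866025 = 4.16258 m.
The centroid is at the centre, 0.95 m below the top of the plate, so the highest point sits at y_top = 4.16258 − 0.95 = 3.21258 m along the incline.

y_top ≈ 3.213 m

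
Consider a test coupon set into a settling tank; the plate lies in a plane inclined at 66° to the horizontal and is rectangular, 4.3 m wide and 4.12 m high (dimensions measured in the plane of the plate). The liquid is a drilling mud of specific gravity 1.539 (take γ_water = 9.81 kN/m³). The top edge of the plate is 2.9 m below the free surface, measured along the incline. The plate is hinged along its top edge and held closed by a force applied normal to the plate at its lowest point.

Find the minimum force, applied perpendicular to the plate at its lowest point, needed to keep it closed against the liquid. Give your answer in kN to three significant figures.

γ = 1.539 × 9.81 = 15.09759 kN/m³.
Let θ = 66° be the plate's angle to the horizontal; measure y along the incline from where the plane meets the free surface. Vertical depth h = y·sinθ with sinθ = 0.913545.
The centroid lies 4.12/2 = 2.06 m below the top edge, so y_c = 2.9 + 2.06 = 4.96 m and h_c = 4.96 × 0.913545 = 4.53118 m.
A = 4.3 × 4.12 = 17.716 m².
Resultant F = γ·h_c·A = 15.09759 × 4.53118 × 17.716 = 1211.95 kN.
I_c = b·h³/12 = 4.3 × 4.12³/12 = 25.0599 m⁴.
Centre of pressure: y_p = y_c + I_c/(y_c·A) = 4.96 + 25.0599/(4.96 × 17.716) = 4.96 + 0.285188 = 5.24519 m along the plane.
The resultant acts 2.06 + 0.285188 = 2.34519 m (along the plate) below the hinge at the top edge, so the moment about the hinge is M = F × 2.34519 = 1211.95 × 2.34519 = 2842.25 kN·m.
A normal force at the bottom, 4.12 m from the hinge, must supply this moment: P = 2842.25/4.12 = 689.867 kN.

P ≈ 690 kN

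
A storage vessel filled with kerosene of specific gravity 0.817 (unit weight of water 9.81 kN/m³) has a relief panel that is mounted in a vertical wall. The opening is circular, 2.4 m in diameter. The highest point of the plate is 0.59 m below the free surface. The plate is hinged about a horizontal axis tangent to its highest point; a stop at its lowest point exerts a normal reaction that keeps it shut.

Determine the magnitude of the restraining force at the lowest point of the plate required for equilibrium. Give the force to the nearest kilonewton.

γ = 0.817 × 9.81 = 8.01477 kN/m³.
The centroid is at the centre, 1.2 m below the top of the plate, so the centroid depth is h_c = 0.59 + 1.2 = 1.79 m.
A = π(1.2)² = 4.52389 m².
Resultant F = γ·h_c·A = 8.01477 × 1.79 × 4.52389 = 64.9017 kN.
I_c = πr⁴/4 = π × 1.2⁴/4 = 1.6286 m⁴.
Centre of pressure: y_p = y_c + I_c/(y_c·A) = 1.79 + 1.6286/(1.79 × 4.52389) = 1.79 + 0.201117 = 1.99112 m along the plane.
The resultant acts 1.2 + 0.201117 = 1.40112 m (along the plate) below the hinge at the top edge, so the moment about the hinge is M = F × 1.40112 = 64.9017 × 1.40112 = 90.9351 kN·m.
A normal force at the bottom, 2.4 m from the hinge, must supply this moment: P = 90.9351/2.4 = 37.8896 kN.

P ≈ 38 kN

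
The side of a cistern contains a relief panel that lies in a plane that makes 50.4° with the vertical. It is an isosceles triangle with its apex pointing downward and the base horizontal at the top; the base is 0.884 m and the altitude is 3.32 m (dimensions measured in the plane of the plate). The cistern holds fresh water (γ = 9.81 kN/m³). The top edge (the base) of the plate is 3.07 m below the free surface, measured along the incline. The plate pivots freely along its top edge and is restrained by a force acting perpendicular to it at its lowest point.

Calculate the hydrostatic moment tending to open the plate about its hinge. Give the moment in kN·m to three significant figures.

γ = 9.81 kN/m³.
The plate makes 50.4° with the vertical, i.e. θ = 90° − 50.4° = 39.6° to the horizontal. Measuring y along the incline from the free-surface line, vertical depth h = y·sinθ with sinθ = 0.637424.
With the apex down, the centroid sits h/3 = 3.32/3 = 1.10667 m below the base (the top edge), so y_c = 3.07 + 1.10667 = 4.17667 m and h_c = 4.17667 × 0.637424 = 2.66231 m.
A = ½ × 0.884 × 3.32 = 1.46744 m².
Resultant F = γ·h_c·A = 9.81 × 2.66231 × 1.46744 = 38.3255 kN.
I_c = b·h³/36 = 0.884 × 3.32³/36 = 0.898595 m⁴.
Centre of pressure: y_p = y_c + I_c/(y_c·A) = 4.17667 + 0.898595/(4.17667 × 1.46744) = 4.17667 + 0.146613 = 4.32328 m along the plane.
The resultant acts 1.10667 + 0.146613 = 1.25328 m (along the plate) below the hinge at the top edge, so the moment about the hinge is M = F × 1.25328 = 38.3255 × 1.25328 = 48.0326 kN·m.

M ≈ 48.0 kN·m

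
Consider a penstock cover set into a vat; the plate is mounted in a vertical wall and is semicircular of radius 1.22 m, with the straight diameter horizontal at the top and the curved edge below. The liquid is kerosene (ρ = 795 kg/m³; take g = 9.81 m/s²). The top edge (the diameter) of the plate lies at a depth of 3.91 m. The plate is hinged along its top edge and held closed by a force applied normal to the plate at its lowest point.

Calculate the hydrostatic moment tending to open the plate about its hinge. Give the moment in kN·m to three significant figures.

γ = ρg = 795 × 9.81 / 1000 = 7.79895 kN/m³.
The centroid of a semicircle lies 4r/(3π) = 0.517784 m from the diameter, here below the top edge, so the centroid depth is h_c = 3.91 + 0.517784 = 4.42778 m.
A = πr²/2 = π × 1.22²/2 = 2.33797 m².
Resultant F = γ·h_c·A = 7.79895 × 4.42778 × 2.33797 = 80.7349 kN.
I_c = (π/8 − 8/(9π))·r⁴ = 0.109757 × 1.22⁴ = 0.243148 m⁴.
Centre of pressure: y_p = y_c + I_c/(y_c·A) = 4.42778 + 0.243148/(4.42778 × 2.33797) = 4.42778 + 0.023488 = 4.45127 m along the plane.
The resultant acts 0.517784 + 0.023488 = 0.541272 m (along the plate) below the hinge at the top edge, so the moment about the hinge is M = F × 0.541272 = 80.7349 × 0.541272 = 43.6995 kN·m.

M ≈ 43.7 kN·m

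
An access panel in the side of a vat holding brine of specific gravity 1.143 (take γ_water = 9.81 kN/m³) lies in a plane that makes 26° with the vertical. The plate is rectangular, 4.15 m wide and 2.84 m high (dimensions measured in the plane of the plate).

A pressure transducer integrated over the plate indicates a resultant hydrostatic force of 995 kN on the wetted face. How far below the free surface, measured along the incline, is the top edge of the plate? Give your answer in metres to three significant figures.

y_top ≈ 6.96 m

γ = 1.143 × 9.81 = 11.21283 kN/m³.
A = 4.15 × 2.84 = 11.786 m².
From F = γ·h_c·A, the centroid depth is h_c = 995/(11.21283 × 11.786) = 7.52907 m.
The plate makes 26° with the vertical, i.e. θ = 90° − 26° = 64° to the horizontal. Measuring y along the incline from the free-surface line, vertical depth h = y·sinθ with sinθ = 0.898794.
Along the incline, y_c = h_c/sinθ = 7.52907/0.898794 = 8.37686 m.
The centroid lies 2.84/2 = 1.42 m below the top edge, so the top edge sits at y_top = 8.37686 − 1.42 = 6.95686 m along the incline.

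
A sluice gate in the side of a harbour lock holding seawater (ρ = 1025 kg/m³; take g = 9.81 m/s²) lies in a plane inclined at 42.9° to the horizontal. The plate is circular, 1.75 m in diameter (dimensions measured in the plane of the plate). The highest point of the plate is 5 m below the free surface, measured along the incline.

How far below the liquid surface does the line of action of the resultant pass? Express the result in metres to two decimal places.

h_p = 4.02 m

γ = ρg = 1025 × 9.81 / 1000 = 10.05525 kN/m³.
Let θ = 42.9° be the plate's angle to the horizontal; measure y along the incline from where the plane meets the free surface. Vertical depth h = y·sinθ with sinθ = 0.680721.
The centroid is at the centre, 0.875 m below the top of the plate, so y_c = 5 + 0.875 = 5.875 m and h_c = 5.875 × 0.680721 = 3.99924 m.
A = π(0.875)² = 2.40528 m².
Resultant F = γ·h_c·A = 10.05525 × 3.99924 × 2.40528 = 96.7244 kN.
I_c = πr⁴/4 = π × 0.875⁴/4 = 0.460386 m⁴.
Centre of pressure: y_p = y_c + I_c/(y_c·A) = 5.875 + 0.460386/(5.875 × 2.40528) = 5.875 + 0.0325798 = 5.90758 m along the plane.
Vertically, h_p = y_p·sinθ = 5.90758 × 0.680721 = 4.02141 m.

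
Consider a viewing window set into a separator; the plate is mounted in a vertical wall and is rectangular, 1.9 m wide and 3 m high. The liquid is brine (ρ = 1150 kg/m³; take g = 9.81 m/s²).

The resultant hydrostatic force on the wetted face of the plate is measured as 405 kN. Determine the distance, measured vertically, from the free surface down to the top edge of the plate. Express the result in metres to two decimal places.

γ = ρg = 1150 × 9.81 / 1000 = 11.2815 kN/m³.
A = 1.9 × 3 = 5.7 m².
From F = γ·h_c·A, the centroid depth is h_c = 405/(11.2815 × 5.7) = 6.29815 m.
The centroid lies 3/2 = 1.5 m below the top edge, so the top edge sits at h_top = 6.29815 − 1.5 = 4.79815 m below the surface.

d_top ≈ 4.80 m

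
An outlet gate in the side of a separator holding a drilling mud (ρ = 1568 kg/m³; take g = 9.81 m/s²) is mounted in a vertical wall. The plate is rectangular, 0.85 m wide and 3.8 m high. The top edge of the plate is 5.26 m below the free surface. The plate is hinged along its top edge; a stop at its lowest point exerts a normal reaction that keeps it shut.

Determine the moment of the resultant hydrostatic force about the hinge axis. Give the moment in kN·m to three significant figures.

γ = ρg = 1568 × 9.81 / 1000 = 15.38208 kN/m³.
The centroid lies 3.8/2 = 1.9 m below the top edge, so the centroid depth is h_c = 5.26 + 1.9 = 7.16 m.
A = 0.85 × 3.8 = 3.23 m².
Resultant F = γ·h_c·A = 15.38208 × 7.16 × 3.23 = 355.738 kN.
I_c = b·h³/12 = 0.85 × 3.8³/12 = 3.88677 m⁴.
Centre of pressure: y_p = y_c + I_c/(y_c·A) = 7.16 + 3.88677/(7.16 × 3.23) = 7.16 + 0.168063 = 7.32806 m along the plane.
The resultant acts 1.9 + 0.168063 = 2.06806 m (along the plate) below the hinge at the top edge, so the moment about the hinge is M = F × 2.06806 = 355.738 × 2.06806 = 735.688 kN·m.

M ≈ 736 kN·m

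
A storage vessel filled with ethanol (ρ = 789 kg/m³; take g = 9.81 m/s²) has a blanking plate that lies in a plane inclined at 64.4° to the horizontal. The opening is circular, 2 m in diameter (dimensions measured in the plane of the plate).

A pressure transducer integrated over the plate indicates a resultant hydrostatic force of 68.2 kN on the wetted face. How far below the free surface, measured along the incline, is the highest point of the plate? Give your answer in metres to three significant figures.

γ = ρg = 789 × 9.81 / 1000 = 7.74009 kN/m³.
A = π(1)² = 3.14159 m².
From F = γ·h_c·A, the centroid depth is h_c = 68.2/(7.74009 × 3.14159) = 2.80472 m.
Let θ = 64.4° be the plate's angle to the horizontal; measure y along the incline from where the plane meets the free surface. Vertical depth h = y·sinθ with sinθ = 0.901833.
Along the incline, y_c = h_c/sinθ = 2.80472/0.901833 = 3.11002 m.
The centroid is at the centre, 1 m below the top of the plate, so the highest point sits at y_top = 3.11002 − 1 = 2.11002 m along the incline.

y_top ≈ 2.11 m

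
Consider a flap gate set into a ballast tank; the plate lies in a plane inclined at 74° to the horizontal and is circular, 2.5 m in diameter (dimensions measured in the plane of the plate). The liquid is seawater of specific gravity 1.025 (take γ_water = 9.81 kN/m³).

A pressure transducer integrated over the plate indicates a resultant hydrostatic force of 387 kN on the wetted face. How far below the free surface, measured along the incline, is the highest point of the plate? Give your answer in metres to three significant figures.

γ = 1.025 × 9.81 = 10.05525 kN/m³.
A = π(1.25)² = 4.90874 m².
From F = γ·h_c·A, the centroid depth is h_c = 387/(10.05525 × 4.90874) = 7.84058 m.
Let θ = 74° be the plate's angle to the horizontal; measure y along the incline from where the plane meets the free surface. Vertical depth h = y·sinθ with sinθ = 0.961262.
Along the incline, y_c = h_c/sinθ = 7.84058/0.961262 = 8.15655 m.
The centroid is at the centre, 1.25 m below the top of the plate, so the highest point sits at y_top = 8.15655 − 1.25 = 6.90655 m along the incline.

y_top ≈ 6.91 m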